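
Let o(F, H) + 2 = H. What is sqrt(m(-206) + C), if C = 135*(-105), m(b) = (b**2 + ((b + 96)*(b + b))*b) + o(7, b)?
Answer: I*sqrt(9307867) ≈ 3050.9*I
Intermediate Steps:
o(F, H) = -2 + H
m(b) = -2 + b + b**2 + 2*b**2*(96 + b) (m(b) = (b**2 + ((b + 96)*(b + b))*b) + (-2 + b) = (b**2 + ((96 + b)*(2*b))*b) + (-2 + b) = (b**2 + (2*b*(96 + b))*b) + (-2 + b) = (b**2 + 2*b**2*(96 + b)) + (-2 + b) = -2 + b + b**2 + 2*b**2*(96 + b))
C = -14175
sqrt(m(-206) + C) = sqrt((-2 - 206 + 2*(-206)**3 + 193*(-206)**2) - 14175) = sqrt((-2 - 206 + 2*(-8741816) + 193*42436) - 14175) = sqrt((-2 - 206 - 17483632 + 8190148) - 14175) = sqrt(-9293692 - 14175) = sqrt(-9307867) = I*sqrt(9307867)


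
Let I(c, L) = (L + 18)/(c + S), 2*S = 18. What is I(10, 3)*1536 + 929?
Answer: 49907/19 ≈ 2626.7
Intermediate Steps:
S = 9 (S = (½)*18 = 9)
I(c, L) = (18 + L)/(9 + c) (I(c, L) = (L + 18)/(c + 9) = (18 + L)/(9 + c))
I(10, 3)*1536 + 929 = ((18 + 3)/(9 + 10))*1536 + 929 = (21/19)*1536 + 929 = 32256/19 + 929 = 49907/19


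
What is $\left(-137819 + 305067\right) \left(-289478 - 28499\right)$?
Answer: $-53181017296$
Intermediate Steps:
$\left(-137819 + 305067\right) \left(-289478 - 28499\right) = 167248 \left(-317977\right) = -53181017296$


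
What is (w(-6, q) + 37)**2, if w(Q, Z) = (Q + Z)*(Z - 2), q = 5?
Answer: 1156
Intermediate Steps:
w(Q, Z) = (-2 + Z)*(Q + Z) (w(Q, Z) = (Q + Z)*(-2 + Z) = (-2 + Z)*(Q + Z))
(w(-6, q) + 37)**2 = ((5**2 - 2*(-6) - 2*5 - 6*5) + 37)**2 = ((25 + 12 - 10 - 30) + 37)**2 = (-3 + 37)**2 = 34**2 = 1156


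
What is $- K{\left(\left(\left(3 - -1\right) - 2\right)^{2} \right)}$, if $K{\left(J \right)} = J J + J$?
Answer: $-20$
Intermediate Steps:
$K{\left(J \right)} = J + J^{2}$ ($K{\left(J \right)} = J^{2} + J = J + J^{2}$)
$- K{\left(\left(\left(3 - -1\right) - 2\right)^{2} \right)} = - \left(\left(3 - -1\right) - 2\right)^{2} \left(1 + \left(\left(3 - -1\right) - 2\right)^{2}\right) = - \left(\left(3 + 1\right) - 2\right)^{2} \left(1 + \left(\left(3 + 1\right) - 2\right)^{2}\right) = - \left(4 - 2\right)^{2} \left(1 + \left(4 - 2\right)^{2}\right) = - 2^{2} \left(1 + 2^{2}\right) = - 4 \left(1 + 4\right) = - 4 \cdot 5 = \left(-1\right) 20 = -20$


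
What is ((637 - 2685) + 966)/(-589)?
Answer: 1082/589 ≈ 1.8370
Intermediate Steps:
((637 - 2685) + 966)/(-589) = (-2048 + 966)*(-1/589) = -1082*(-1/589) = 1082/589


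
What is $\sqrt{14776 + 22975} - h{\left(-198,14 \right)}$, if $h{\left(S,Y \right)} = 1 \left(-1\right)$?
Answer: $1 + \sqrt{37751} \approx 195.3$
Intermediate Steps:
$h{\left(S,Y \right)} = -1$
$\sqrt{14776 + 22975} - h{\left(-198,14 \right)} = \sqrt{14776 + 22975} - -1 = \sqrt{37751} + 1 = 1 + \sqrt{37751}$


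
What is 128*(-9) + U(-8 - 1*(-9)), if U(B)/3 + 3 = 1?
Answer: -1158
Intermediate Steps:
U(B) = -6 (U(B) = -9 + 3*1 = -9 + 3 = -6)
128*(-9) + U(-8 - 1*(-9)) = 128*(-9) - 6 = -1152 - 6 = -1158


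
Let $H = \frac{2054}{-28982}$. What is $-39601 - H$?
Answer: $- \frac{573857064}{14491} \approx -39601.0$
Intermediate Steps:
$H = - \frac{1027}{14491}$ ($H = 2054 \left(- \frac{1}{28982}\right) = - \frac{1027}{14491} \approx -0.070872$)
$-39601 - H = -39601 - - \frac{1027}{14491} = -39601 + \frac{1027}{14491} = - \frac{573857064}{14491}$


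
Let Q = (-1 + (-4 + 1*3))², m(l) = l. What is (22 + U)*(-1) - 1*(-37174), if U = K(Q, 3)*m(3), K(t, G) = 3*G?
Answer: 37125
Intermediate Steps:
Q = 4 (Q = (-1 + (-4 + 3))² = (-1 - 1)² = (-2)² = 4)
U = 27 (U = (3*3)*3 = 9*3 = 27)
(22 + U)*(-1) - 1*(-37174) = (22 + 27)*(-1) - 1*(-37174) = 49*(-1) + 37174 = -49 + 37174 = 37125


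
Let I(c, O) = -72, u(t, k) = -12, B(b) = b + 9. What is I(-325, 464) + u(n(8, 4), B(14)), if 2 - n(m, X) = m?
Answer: -84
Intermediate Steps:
B(b) = 9 + b
n(m, X) = 2 - m
I(-325, 464) + u(n(8, 4), B(14)) = -72 - 12 = -84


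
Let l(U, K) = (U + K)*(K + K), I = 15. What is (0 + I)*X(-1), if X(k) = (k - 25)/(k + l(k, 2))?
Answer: -130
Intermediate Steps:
l(U, K) = 2*K*(K + U) (l(U, K) = (K + U)*(2*K) = 2*K*(K + U))
X(k) = (-25 + k)/(8 + 5*k) (X(k) = (k - 25)/(k + 2*2*(2 + k)) = (-25 + k)/(k + (8 + 4*k)) = (-25 + k)/(8 + 5*k))
(0 + I)*X(-1) = (0 + 15)*((-25 - 1)/(8 + 5*(-1))) = 15*(-26/(8 - 5)) = 15*(-26/3) = -130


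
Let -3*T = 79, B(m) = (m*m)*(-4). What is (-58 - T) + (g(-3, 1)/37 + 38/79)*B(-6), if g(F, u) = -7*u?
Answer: -646181/8769 ≈ -73.689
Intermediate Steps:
B(m) = -4*m**2 (B(m) = m**2*(-4) = -4*m**2)
T = -79/3 (T = -1/3*79 = -79/3 ≈ -26.333)
(-58 - T) + (g(-3, 1)/37 + 38/79)*B(-6) = (-58 - 1*(-79/3)) + (-7*1/37 + 38/79)*(-4*(-6)**2) = (-58 + 79/3) + (-7*1/37 + 38*(1/79))*(-4*36) = -95/3 + (-7/37 + 38/79)*(-144) = -95/3 + (853/2923)*(-144) = -95/3 - 122832/2923 = -646181/8769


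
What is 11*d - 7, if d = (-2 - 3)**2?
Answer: 268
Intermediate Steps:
d = 25 (d = (-5)**2 = 25)
11*d - 7 = 11*25 - 7 = 275 - 7 = 268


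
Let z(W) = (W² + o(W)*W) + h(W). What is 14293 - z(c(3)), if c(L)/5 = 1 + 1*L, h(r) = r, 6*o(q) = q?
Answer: 41419/3 ≈ 13806.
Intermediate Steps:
o(q) = q/6
c(L) = 5 + 5*L (c(L) = 5*(1 + 1*L) = 5*(1 + L) = 5 + 5*L)
z(W) = W + 7*W²/6 (z(W) = (W² + (W/6)*W) + W = (W² + W²/6) + W = 7*W²/6 + W = W + 7*W²/6)
14293 - z(c(3)) = 14293 - (5 + 5*3)*(6 + 7*(5 + 5*3))/6 = 14293 - (5 + 15)*(6 + 7*(5 + 15))/6 = 14293 - 20*(6 + 7*20)/6 = 14293 - 20*(6 + 140)/6 = 14293 - 20*146/6 = 14293 - 1*1460/3 = 14293 - 1460/3 = 41419/3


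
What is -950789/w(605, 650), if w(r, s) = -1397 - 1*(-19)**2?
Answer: 950789/1758 ≈ 540.84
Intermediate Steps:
w(r, s) = -1758 (w(r, s) = -1397 - 1*361 = -1397 - 361 = -1758)
-950789/w(605, 650) = -950789/(-1758) = -950789*(-1/1758) = 950789/1758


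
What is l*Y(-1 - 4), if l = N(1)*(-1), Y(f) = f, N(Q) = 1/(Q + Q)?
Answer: 5/2 ≈ 2.5000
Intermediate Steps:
N(Q) = 1/(2*Q)
l = -½ (l = ((½)/1)*(-1) = ((½)*1)*(-1) = (½)*(-1) = -½ ≈ -0.50000)
l*Y(-1 - 4) = -(-1 - 4)/2 = -½*(-5) = 5/2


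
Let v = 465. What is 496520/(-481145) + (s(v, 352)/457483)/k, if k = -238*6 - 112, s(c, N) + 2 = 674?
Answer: -2498646360256/2421272238385 ≈ -1.0320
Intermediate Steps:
s(c, N) = 672 (s(c, N) = -2 + 674 = 672)
k = -1540 (k = -1428 - 112 = -1540)
496520/(-481145) + (s(v, 352)/457483)/k = 496520/(-481145) + (672/457483)/(-1540) = 496520*(-1/481145) + (672*(1/457483))*(-1/1540) = -99304/96229 + (672/457483)*(-1/1540) = -99304/96229 - 24/25161565 = -2498646360256/2421272238385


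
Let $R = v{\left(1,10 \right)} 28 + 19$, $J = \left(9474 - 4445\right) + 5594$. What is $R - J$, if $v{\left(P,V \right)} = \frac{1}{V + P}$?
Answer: $- \frac{116616}{11} \approx -10601.0$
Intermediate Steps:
$J = 10623$ ($J = 5029 + 5594 = 10623$)
$v{\left(P,V \right)} = \frac{1}{P + V}$
$R = \frac{237}{11}$ ($R = \frac{1}{1 + 10} \cdot 28 + 19 = \frac{1}{11} \cdot 28 + 19 = \frac{28}{11} + 19 = \frac{237}{11} \approx 21.545$)
$R - J = \frac{237}{11} - 10623 = - \frac{116616}{11}$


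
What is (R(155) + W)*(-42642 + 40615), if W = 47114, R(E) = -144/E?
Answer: -14802220202/155 ≈ -9.5498e+7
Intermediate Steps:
(R(155) + W)*(-42642 + 40615) = (-144/155 + 47114)*(-42642 + 40615) = (-144*1/155 + 47114)*(-2027) = (-144/155 + 47114)*(-2027) = (7302526/155)*(-2027) = -14802220202/155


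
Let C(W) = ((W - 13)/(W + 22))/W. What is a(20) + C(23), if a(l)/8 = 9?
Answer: 14906/207 ≈ 72.010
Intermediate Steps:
a(l) = 72 (a(l) = 8*9 = 72)
C(W) = (-13 + W)/(W*(22 + W)) (C(W) = ((-13 + W)/(22 + W))/W = (-13 + W)/(W*(22 + W)))
a(20) + C(23) = 72 + (-13 + 23)/(23*(22 + 23)) = 72 + (1/23)*10/45 = 72 + (1/23)*(1/45)*10 = 72 + 2/207 = 14906/207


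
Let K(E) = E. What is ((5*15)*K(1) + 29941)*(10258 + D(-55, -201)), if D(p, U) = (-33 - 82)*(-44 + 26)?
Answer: 370037248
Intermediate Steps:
D(p, U) = 2070 (D(p, U) = -115*(-18) = 2070)
((5*15)*K(1) + 29941)*(10258 + D(-55, -201)) = ((5*15)*1 + 29941)*(10258 + 2070) = (75*1 + 29941)*12328 = (75 + 29941)*12328 = 30016*12328 = 370037248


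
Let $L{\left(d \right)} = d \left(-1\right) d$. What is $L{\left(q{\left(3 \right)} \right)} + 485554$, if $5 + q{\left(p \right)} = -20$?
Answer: $484929$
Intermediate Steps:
$q{\left(p \right)} = -25$ ($q{\left(p \right)} = -5 - 20 = -25$)
$L{\left(d \right)} = - d^{2}$ ($L{\left(d \right)} = - d d = - d^{2}$)
$L{\left(q{\left(3 \right)} \right)} + 485554 = - \left(-25\right)^{2} + 485554 = \left(-1\right) 625 + 485554 = -625 + 485554 = 484929$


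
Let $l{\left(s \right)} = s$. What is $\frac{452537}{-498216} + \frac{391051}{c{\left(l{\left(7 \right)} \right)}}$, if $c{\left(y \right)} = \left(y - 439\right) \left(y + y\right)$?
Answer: $- \frac{8231867033}{125550432} \approx -65.566$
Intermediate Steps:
$c{\left(y \right)} = 2 y \left(-439 + y\right)$ ($c{\left(y \right)} = \left(-439 + y\right) 2 y = 2 y \left(-439 + y\right)$)
$\frac{452537}{-498216} + \frac{391051}{c{\left(l{\left(7 \right)} \right)}} = \frac{452537}{-498216} + \frac{391051}{2 \cdot 7 \left(-439 + 7\right)} = 452537 \left(- \frac{1}{498216}\right) + \frac{391051}{2 \cdot 7 \left(-432\right)} = - \frac{452537}{498216} + \frac{391051}{-6048} = - \frac{452537}{498216} + 391051 \left(- \frac{1}{6048}\right) = - \frac{452537}{498216} - \frac{391051}{6048} = - \frac{8231867033}{125550432}$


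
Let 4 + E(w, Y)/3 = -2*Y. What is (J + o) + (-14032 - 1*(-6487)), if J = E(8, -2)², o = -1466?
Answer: -9011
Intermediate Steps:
E(w, Y) = -12 - 6*Y (E(w, Y) = -12 + 3*(-2*Y) = -12 - 6*Y)
J = 0 (J = (-12 - 6*(-2))² = (-12 + 12)² = 0² = 0)
(J + o) + (-14032 - 1*(-6487)) = (0 - 1466) + (-14032 - 1*(-6487)) = -1466 + (-14032 + 6487) = -1466 - 7545 = -9011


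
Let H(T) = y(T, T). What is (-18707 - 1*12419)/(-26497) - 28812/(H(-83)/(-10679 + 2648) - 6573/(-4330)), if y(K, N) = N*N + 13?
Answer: -3792433134991106/86691003313 ≈ -43747.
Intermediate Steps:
y(K, N) = 13 + N² (y(K, N) = N² + 13 = 13 + N²)
H(T) = 13 + T²
(-18707 - 1*12419)/(-26497) - 28812/(H(-83)/(-10679 + 2648) - 6573/(-4330)) = (-18707 - 1*12419)/(-26497) - 28812/((13 + (-83)²)/(-10679 + 2648) - 6573/(-4330)) = (-18707 - 12419)*(-1/26497) - 28812/((13 + 6889)/(-8031) - 6573*(-1/4330)) = -31126*(-1/26497) - 28812/(6902*(-1/8031) + 6573/4330) = 31126/26497 - 28812/(-6902/8031 + 6573/4330) = 31126/26497 - 28812/22902103/34774230 = 31126/26497 - 28812*34774230/22902103 = 31126/26497 - 143130730680/3271729 = -3792433134991106/86691003313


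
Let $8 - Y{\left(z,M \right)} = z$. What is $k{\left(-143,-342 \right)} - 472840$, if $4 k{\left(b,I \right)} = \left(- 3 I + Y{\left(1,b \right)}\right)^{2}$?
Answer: $- \frac{824271}{4} \approx -2.0607 \cdot 10^{5}$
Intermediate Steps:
$Y{\left(z,M \right)} = 8 - z$
$k{\left(b,I \right)} = \frac{\left(7 - 3 I\right)^{2}}{4}$ ($k{\left(b,I \right)} = \frac{\left(- 3 I + \left(8 - 1\right)\right)^{2}}{4} = \frac{\left(- 3 I + 7\right)^{2}}{4} = \frac{\left(7 - 3 I\right)^{2}}{4}$)
$k{\left(-143,-342 \right)} - 472840 = \frac{\left(-7 + 3 \left(-342\right)\right)^{2}}{4} - 472840 = \frac{\left(-7 - 1026\right)^{2}}{4} - 472840 = \frac{\left(-1033\right)^{2}}{4} - 472840 = \frac{1}{4} \cdot 1067089 - 472840 = \frac{1067089}{4} - 472840 = - \frac{824271}{4}$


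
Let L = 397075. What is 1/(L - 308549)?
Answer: 1/88526 ≈ 1.1296e-5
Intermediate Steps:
1/(L - 308549) = 1/(397075 - 308549) = 1/88526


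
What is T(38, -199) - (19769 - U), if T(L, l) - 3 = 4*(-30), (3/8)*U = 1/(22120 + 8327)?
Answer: -1816407118/91341 ≈ -19886.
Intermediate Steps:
U = 8/91341 (U = 8/(3*(22120 + 8327)) = (8/3)/30447 = (8/3)*(1/30447) = 8/91341 ≈ 8.7584e-5)
T(L, l) = -117 (T(L, l) = 3 + 4*(-30) = 3 - 120 = -117)
T(38, -199) - (19769 - U) = -117 - (19769 - 1*8/91341) = -117 - (19769 - 8/91341) = -117 - 1*1805720221/91341 = -117 - 1805720221/91341 = -1816407118/91341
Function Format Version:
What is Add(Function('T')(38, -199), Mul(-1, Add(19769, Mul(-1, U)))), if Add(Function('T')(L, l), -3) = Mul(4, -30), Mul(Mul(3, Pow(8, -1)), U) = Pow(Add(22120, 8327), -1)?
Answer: Rational(-1816407118, 91341) ≈ -19886.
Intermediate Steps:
U = Rational(8, 91341) (U = Mul(Rational(8, 3), Pow(Add(22120, 8327), -1)) = Mul(Rational(8, 3), Pow(30447, -1)) = Mul(Rational(8, 3), Rational(1, 30447)) = Rational(8, 91341) ≈ 8.7584e-5)
Function('T')(L, l) = -117 (Function('T')(L, l) = Add(3, Mul(4, -30)) = Add(3, -120) = -117)
Add(Function('T')(38, -199), Mul(-1, Add(19769, Mul(-1, U)))) = Add(-117, Mul(-1, Add(19769, Mul(-1, Rational(8, 91341))))) = Add(-117, Mul(-1, Add(19769, Rational(-8, 91341)))) = Add(-117, Mul(-1, Rational(1805720221, 91341))) = Add(-117, Rational(-1805720221, 91341)) = Rational(-1816407118, 91341)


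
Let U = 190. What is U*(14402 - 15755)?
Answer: -257070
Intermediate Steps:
U*(14402 - 15755) = 190*(14402 - 15755) = 190*(-1353) = -257070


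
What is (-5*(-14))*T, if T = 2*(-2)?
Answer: -280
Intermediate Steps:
T = -4
(-5*(-14))*T = -5*(-14)*(-4) = 70*(-4) = -280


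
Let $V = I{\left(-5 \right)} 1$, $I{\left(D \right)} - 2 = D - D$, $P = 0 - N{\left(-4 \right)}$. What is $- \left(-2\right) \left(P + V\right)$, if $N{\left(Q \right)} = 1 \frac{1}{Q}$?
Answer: $\frac{9}{2} \approx 4.5$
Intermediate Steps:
$N{\left(Q \right)} = \frac{1}{Q}$
$P = \frac{1}{4}$ ($P = 0 - \frac{1}{-4} = 0 - - \frac{1}{4} = 0 + \frac{1}{4} = \frac{1}{4} \approx 0.25$)
$I{\left(D \right)} = 2$ ($I{\left(D \right)} = 2 + \left(D - D\right) = 2 + 0 = 2$)
$V = 2$ ($V = 2 \cdot 1 = 2$)
$- \left(-2\right) \left(P + V\right) = - \left(-2\right) \left(\frac{1}{4} + 2\right) = - \frac{\left(-2\right) 9}{4} = \left(-1\right) \left(- \frac{9}{2}\right) = \frac{9}{2}$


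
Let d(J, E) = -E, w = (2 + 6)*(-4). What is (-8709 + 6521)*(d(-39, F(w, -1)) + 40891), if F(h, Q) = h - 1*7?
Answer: -89554840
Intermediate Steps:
w = -32 (w = 8*(-4) = -32)
F(h, Q) = -7 + h (F(h, Q) = h - 7 = -7 + h)
(-8709 + 6521)*(d(-39, F(w, -1)) + 40891) = (-8709 + 6521)*(-(-7 - 32) + 40891) = -2188*(-1*(-39) + 40891) = -2188*(39 + 40891) = -2188*40930 = -89554840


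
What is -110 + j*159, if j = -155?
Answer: -24755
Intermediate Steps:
-110 + j*159 = -110 - 155*159 = -110 - 24645 = -24755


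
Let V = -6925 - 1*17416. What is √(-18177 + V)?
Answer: I*√42518 ≈ 206.2*I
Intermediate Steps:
V = -24341 (V = -6925 - 17416 = -24341)
√(-18177 + V) = √(-18177 - 24341) = √(-42518) = I*√42518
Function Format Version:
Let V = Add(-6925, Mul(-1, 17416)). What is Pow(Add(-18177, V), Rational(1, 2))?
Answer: Mul(I, Pow(42518, Rational(1, 2))) ≈ Mul(206.20, I)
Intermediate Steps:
V = -24341 (V = Add(-6925, -17416) = -24341)
Pow(Add(-18177, V), Rational(1, 2)) = Pow(Add(-18177, -24341), Rational(1, 2)) = Pow(-42518, Rational(1, 2)) = Mul(I, Pow(42518, Rational(1, 2)))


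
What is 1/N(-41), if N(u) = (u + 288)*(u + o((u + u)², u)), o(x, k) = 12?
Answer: -1/7163 ≈ -0.00013961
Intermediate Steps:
N(u) = (12 + u)*(288 + u) (N(u) = (u + 288)*(u + 12) = (288 + u)*(12 + u) = (12 + u)*(288 + u))
1/N(-41) = 1/(3456 + (-41)² + 300*(-41)) = 1/(3456 + 1681 - 12300) = 1/(-7163) = -1/7163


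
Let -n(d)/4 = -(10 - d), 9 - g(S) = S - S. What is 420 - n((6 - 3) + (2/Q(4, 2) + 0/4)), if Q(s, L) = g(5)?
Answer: 3536/9 ≈ 392.89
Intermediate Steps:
g(S) = 9 (g(S) = 9 - (S - S) = 9 - 1*0 = 9 + 0 = 9)
Q(s, L) = 9
n(d) = 40 - 4*d (n(d) = -(-4)*(10 - d) = -4*(-10 + d) = 40 - 4*d)
420 - n((6 - 3) + (2/Q(4, 2) + 0/4)) = 420 - (40 - 4*((6 - 3) + (2/9 + 0/4))) = 420 - (40 - 4*(3 + (2*(⅑) + 0*(¼)))) = 420 - (40 - 4*(3 + (2/9 + 0))) = 420 - (40 - 4*(3 + 2/9)) = 420 - (40 - 4*29/9) = 420 - (40 - 116/9) = 420 - 1*244/9 = 420 - 244/9 = 3536/9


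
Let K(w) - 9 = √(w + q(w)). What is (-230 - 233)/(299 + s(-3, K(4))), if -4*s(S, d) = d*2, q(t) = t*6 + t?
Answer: -545414/346889 - 3704*√2/346889 ≈ -1.5874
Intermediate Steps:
q(t) = 7*t (q(t) = 6*t + t = 7*t)
K(w) = 9 + 2*√2*√w (K(w) = 9 + √(w + 7*w) = 9 + √(8*w) = 9 + 2*√2*√w)
s(S, d) = -d/2 (s(S, d) = -d*2/4 = -d/2)
(-230 - 233)/(299 + s(-3, K(4))) = (-230 - 233)/(299 - (9 + 2*√2*√4)/2) = -463/(299 - (9 + 2*√2*2)/2) = -463/(299 - (9 + 4*√2)/2) = -463/(299 + (-9/2 - 2*√2)) = -463/(589/2 - 2*√2)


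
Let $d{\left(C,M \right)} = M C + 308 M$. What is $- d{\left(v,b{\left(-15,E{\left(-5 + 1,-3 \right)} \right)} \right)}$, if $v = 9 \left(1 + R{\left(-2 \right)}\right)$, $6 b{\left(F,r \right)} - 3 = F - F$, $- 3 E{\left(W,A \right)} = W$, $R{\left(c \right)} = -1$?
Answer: $-154$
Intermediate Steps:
$E{\left(W,A \right)} = - \frac{W}{3}$
$b{\left(F,r \right)} = \frac{1}{2}$ ($b{\left(F,r \right)} = \frac{1}{2} + \frac{F - F}{6} = \frac{1}{2} + \frac{1}{6} \cdot 0 = \frac{1}{2} + 0 = \frac{1}{2}$)
$v = 0$ ($v = 9 \left(1 - 1\right) = 9 \cdot 0 = 0$)
$d{\left(C,M \right)} = 308 M + C M$ ($d{\left(C,M \right)} = C M + 308 M = 308 M + C M$)
$- d{\left(v,b{\left(-15,E{\left(-5 + 1,-3 \right)} \right)} \right)} = - \frac{308 + 0}{2} = - \frac{308}{2} = \left(-1\right) 154 = -154$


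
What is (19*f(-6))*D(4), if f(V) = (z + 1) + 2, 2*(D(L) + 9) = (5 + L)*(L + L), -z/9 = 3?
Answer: -12312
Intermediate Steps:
z = -27 (z = -9*3 = -27)
D(L) = -9 + L*(5 + L) (D(L) = -9 + ((5 + L)*(L + L))/2 = -9 + ((5 + L)*(2*L))/2 = -9 + (2*L*(5 + L))/2 = -9 + L*(5 + L))
f(V) = -24 (f(V) = (-27 + 1) + 2 = -26 + 2 = -24)
(19*f(-6))*D(4) = (19*(-24))*(-9 + 4² + 5*4) = -456*(-9 + 16 + 20) = -456*27 = -12312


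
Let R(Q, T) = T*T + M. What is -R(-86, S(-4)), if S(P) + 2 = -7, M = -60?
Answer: -21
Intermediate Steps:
S(P) = -9 (S(P) = -2 - 7 = -9)
R(Q, T) = -60 + T² (R(Q, T) = T*T - 60 = T² - 60 = -60 + T²)
-R(-86, S(-4)) = -(-60 + (-9)²) = -(-60 + 81) = -1*21 = -21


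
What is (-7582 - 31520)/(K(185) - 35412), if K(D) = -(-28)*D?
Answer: 19551/15116 ≈ 1.2934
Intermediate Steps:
K(D) = 28*D
(-7582 - 31520)/(K(185) - 35412) = (-7582 - 31520)/(28*185 - 35412) = -39102/(5180 - 35412) = -39102/(-30232) = -39102*(-1/30232) = 19551/15116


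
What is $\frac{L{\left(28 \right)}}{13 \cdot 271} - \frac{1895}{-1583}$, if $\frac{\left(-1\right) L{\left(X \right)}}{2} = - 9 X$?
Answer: $\frac{7473917}{5576909} \approx 1.3402$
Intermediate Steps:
$L{\left(X \right)} = 18 X$ ($L{\left(X \right)} = - 2 \left(- 9 X\right) = 18 X$)
$\frac{L{\left(28 \right)}}{13 \cdot 271} - \frac{1895}{-1583} = \frac{18 \cdot 28}{13 \cdot 271} - \frac{1895}{-1583} = \frac{504}{3523} - - \frac{1895}{1583} = 504 \cdot \frac{1}{3523} + \frac{1895}{1583} = \frac{504}{3523} + \frac{1895}{1583} = \frac{7473917}{5576909}$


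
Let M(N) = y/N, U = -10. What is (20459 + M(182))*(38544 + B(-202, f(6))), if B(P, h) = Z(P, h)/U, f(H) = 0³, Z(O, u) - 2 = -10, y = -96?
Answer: 51256902572/65 ≈ 7.8857e+8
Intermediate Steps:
Z(O, u) = -8 (Z(O, u) = 2 - 10 = -8)
M(N) = -96/N
f(H) = 0
B(P, h) = ⅘ (B(P, h) = -8/(-10) = -8*(-⅒) = ⅘)
(20459 + M(182))*(38544 + B(-202, f(6))) = (20459 - 96/182)*(38544 + ⅘) = (20459 - 96*1/182)*(192724/5) = (20459 - 48/91)*(192724/5) = (1861721/91)*(192724/5) = 51256902572/65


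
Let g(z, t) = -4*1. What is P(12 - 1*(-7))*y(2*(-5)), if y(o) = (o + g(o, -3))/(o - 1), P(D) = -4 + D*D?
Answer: 4998/11 ≈ 454.36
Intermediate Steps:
g(z, t) = -4
P(D) = -4 + D²
y(o) = (-4 + o)/(-1 + o) (y(o) = (o - 4)/(o - 1) = (-4 + o)/(-1 + o))
P(12 - 1*(-7))*y(2*(-5)) = (-4 + (12 - 1*(-7))²)*((-4 + 2*(-5))/(-1 + 2*(-5))) = (-4 + (12 + 7)²)*((-4 - 10)/(-1 - 10)) = (-4 + 19²)*(-14/(-11)) = (-4 + 361)*(-1/11*(-14)) = 357*(14/11) = 4998/11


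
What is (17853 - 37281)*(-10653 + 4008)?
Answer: 129099060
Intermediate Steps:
(17853 - 37281)*(-10653 + 4008) = -19428*(-6645) = 129099060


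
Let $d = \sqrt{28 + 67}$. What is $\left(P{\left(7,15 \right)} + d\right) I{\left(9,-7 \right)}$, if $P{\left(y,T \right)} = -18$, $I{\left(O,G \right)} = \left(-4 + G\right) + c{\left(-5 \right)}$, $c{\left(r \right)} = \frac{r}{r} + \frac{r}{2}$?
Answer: $225 - \frac{25 \sqrt{95}}{2} \approx 103.17$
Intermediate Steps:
$c{\left(r \right)} = 1 + \frac{r}{2}$ ($c{\left(r \right)} = 1 + r \frac{1}{2} = 1 + \frac{r}{2}$)
$I{\left(O,G \right)} = - \frac{11}{2} + G$ ($I{\left(O,G \right)} = \left(-4 + G\right) + \left(1 + \frac{1}{2} \left(-5\right)\right) = \left(-4 + G\right) + \left(1 - \frac{5}{2}\right) = \left(-4 + G\right) - \frac{3}{2} = - \frac{11}{2} + G$)
$d = \sqrt{95} \approx 9.7468$
$\left(P{\left(7,15 \right)} + d\right) I{\left(9,-7 \right)} = \left(-18 + \sqrt{95}\right) \left(- \frac{11}{2} - 7\right) = \left(-18 + \sqrt{95}\right) \left(- \frac{25}{2}\right) = 225 - \frac{25 \sqrt{95}}{2}$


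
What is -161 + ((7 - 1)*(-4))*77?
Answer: -2009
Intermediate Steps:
-161 + ((7 - 1)*(-4))*77 = -161 + (6*(-4))*77 = -161 - 24*77 = -161 - 1848 = -2009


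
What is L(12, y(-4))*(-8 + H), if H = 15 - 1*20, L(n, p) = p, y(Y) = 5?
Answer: -65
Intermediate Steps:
H = -5 (H = 15 - 20 = -5)
L(12, y(-4))*(-8 + H) = 5*(-8 - 5) = 5*(-13) = -65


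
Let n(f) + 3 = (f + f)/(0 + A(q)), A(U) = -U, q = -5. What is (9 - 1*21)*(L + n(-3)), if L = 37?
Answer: -1968/5 ≈ -393.60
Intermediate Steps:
n(f) = -3 + 2*f/5 (n(f) = -3 + (f + f)/(0 - 1*(-5)) = -3 + (2*f)/(0 + 5) = -3 + (2*f)/5 = -3 + (2*f)*(1/5) = -3 + 2*f/5)
(9 - 1*21)*(L + n(-3)) = (9 - 1*21)*(37 + (-3 + (2/5)*(-3))) = (9 - 21)*(37 + (-3 - 6/5)) = -12*(37 - 21/5) = -12*164/5 = -1968/5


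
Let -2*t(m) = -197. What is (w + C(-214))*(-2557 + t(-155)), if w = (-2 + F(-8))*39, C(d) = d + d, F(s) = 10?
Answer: 285186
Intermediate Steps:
t(m) = 197/2 (t(m) = -½*(-197) = 197/2)
C(d) = 2*d
w = 312 (w = (-2 + 10)*39 = 8*39 = 312)
(w + C(-214))*(-2557 + t(-155)) = (312 + 2*(-214))*(-2557 + 197/2) = (312 - 428)*(-4917/2) = -116*(-4917/2) = 285186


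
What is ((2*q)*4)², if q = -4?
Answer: 1024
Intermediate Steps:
((2*q)*4)² = ((2*(-4))*4)² = (-8*4)² = (-32)² = 1024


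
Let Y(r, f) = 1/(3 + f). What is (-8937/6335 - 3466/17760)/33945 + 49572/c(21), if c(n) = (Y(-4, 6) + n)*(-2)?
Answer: -274822744362707/234076222800 ≈ -1174.1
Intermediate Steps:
c(n) = -2/9 - 2*n (c(n) = (1/(3 + 6) + n)*(-2) = (1/9 + n)*(-2) = (⅑ + n)*(-2) = -2/9 - 2*n)
(-8937/6335 - 3466/17760)/33945 + 49572/c(21) = (-8937/6335 - 3466/17760)/33945 + 49572/(-2/9 - 2*21) = (-8937*1/6335 - 3466*1/17760)*(1/33945) + 49572/(-2/9 - 42) = (-8937/6335 - 1733/8880)*(1/33945) + 49572/(-380/9) = -18067823/11250960*1/33945 + 49572*(-9/380) = -582833/12319801200 - 111537/95 = -274822744362707/234076222800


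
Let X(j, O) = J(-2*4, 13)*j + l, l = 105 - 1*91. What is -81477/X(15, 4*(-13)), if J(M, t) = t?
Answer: -7407/19 ≈ -389.84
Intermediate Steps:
l = 14 (l = 105 - 91 = 14)
X(j, O) = 14 + 13*j (X(j, O) = 13*j + 14 = 14 + 13*j)
-81477/X(15, 4*(-13)) = -81477/(14 + 13*15) = -81477/(14 + 195) = -81477/209 = -81477*1/209 = -7407/19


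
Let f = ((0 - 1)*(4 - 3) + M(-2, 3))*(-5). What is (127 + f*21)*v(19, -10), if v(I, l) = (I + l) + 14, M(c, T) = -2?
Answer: 10166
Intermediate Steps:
v(I, l) = 14 + I + l
f = 15 (f = ((0 - 1)*(4 - 3) - 2)*(-5) = (-1*1 - 2)*(-5) = (-1 - 2)*(-5) = -3*(-5) = 15)
(127 + f*21)*v(19, -10) = (127 + 15*21)*(14 + 19 - 10) = (127 + 315)*23 = 442*23 = 10166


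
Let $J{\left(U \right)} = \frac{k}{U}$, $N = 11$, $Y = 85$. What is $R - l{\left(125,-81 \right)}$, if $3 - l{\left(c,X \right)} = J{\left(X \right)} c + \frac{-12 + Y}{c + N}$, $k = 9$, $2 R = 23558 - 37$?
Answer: $\frac{14374837}{1224} \approx 11744.0$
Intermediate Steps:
$R = \frac{23521}{2}$ ($R = \frac{23558 - 37}{2} = \frac{1}{2} \cdot 23521 = \frac{23521}{2} \approx 11761.0$)
$J{\left(U \right)} = \frac{9}{U}$
$l{\left(c,X \right)} = 3 - \frac{73}{11 + c} - \frac{9 c}{X}$ ($l{\left(c,X \right)} = 3 - \left(\frac{9}{X} c + \frac{-12 + 85}{c + 11}\right) = 3 - \left(\frac{9 c}{X} + \frac{73}{11 + c}\right) = 3 - \left(\frac{73}{11 + c} + \frac{9 c}{X}\right) = 3 - \frac{73}{11 + c} - \frac{9 c}{X}$)
$R - l{\left(125,-81 \right)} = \frac{23521}{2} - \frac{\left(-99\right) 125 - 9 \cdot 125^{2} - - 81 \left(40 - 375\right)}{\left(-81\right) \left(11 + 125\right)} = \frac{23521}{2} - - \frac{-12375 - 140625 - - 81 \left(40 - 375\right)}{81 \cdot 136} = \frac{23521}{2} - \left(- \frac{1}{81}\right) \frac{1}{136} \left(-12375 - 140625 - \left(-81\right) \left(-335\right)\right) = \frac{23521}{2} - \left(- \frac{1}{81}\right) \frac{1}{136} \left(-12375 - 140625 - 27135\right) = \frac{23521}{2} - \left(- \frac{1}{81}\right) \frac{1}{136} \left(-180135\right) = \frac{23521}{2} - \frac{20015}{1224} = \frac{14374837}{1224}$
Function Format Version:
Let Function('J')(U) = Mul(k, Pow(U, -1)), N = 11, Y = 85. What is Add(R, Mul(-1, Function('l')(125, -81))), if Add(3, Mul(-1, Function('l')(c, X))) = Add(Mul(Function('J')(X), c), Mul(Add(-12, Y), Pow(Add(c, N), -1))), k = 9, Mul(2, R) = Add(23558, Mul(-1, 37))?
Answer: Rational(14374837, 1224) ≈ 11744.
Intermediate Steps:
R = Rational(23521, 2) (R = Mul(Rational(1, 2), Add(23558, Mul(-1, 37))) = Mul(Rational(1, 2), Add(23558, -37)) = Mul(Rational(1, 2), 23521) = Rational(23521, 2) ≈ 11761.)
Function('J')(U) = Mul(9, Pow(U, -1))
Function('l')(c, X) = Add(3, Mul(-73, Pow(Add(11, c), -1)), Mul(-9, c, Pow(X, -1))) (Function('l')(c, X) = Add(3, Mul(-1, Add(Mul(Mul(9, Pow(X, -1)), c), Mul(Add(-12, 85), Pow(Add(c, 11), -1))))) = Add(3, Mul(-1, Add(Mul(9, c, Pow(X, -1)), Mul(73, Pow(Add(11, c), -1))))) = Add(3, Mul(-1, Add(Mul(73, Pow(Add(11, c), -1)), Mul(9, c, Pow(X, -1))))) = Add(3, Add(Mul(-73, Pow(Add(11, c), -1)), Mul(-9, c, Pow(X, -1)))) = Add(3, Mul(-73, Pow(Add(11, c), -1)), Mul(-9, c, Pow(X, -1))))
Add(R, Mul(-1, Function('l')(125, -81))) = Add(Rational(23521, 2), Mul(-1, Mul(Pow(-81, -1), Pow(Add(11, 125), -1), Add(Mul(-99, 125), Mul(-9, Pow(125, 2)), Mul(-1, -81, Add(40, Mul(-3, 125))))))) = Add(Rational(23521, 2), Mul(-1, Mul(Rational(-1, 81), Pow(136, -1), Add(-12375, Mul(-9, 15625), Mul(-1, -81, Add(40, -375)))))) = Add(Rational(23521, 2), Mul(-1, Mul(Rational(-1, 81), Rational(1, 136), Add(-12375, -140625, Mul(-1, -81, -335))))) = Add(Rational(23521, 2), Mul(-1, Mul(Rational(-1, 81), Rational(1, 136), Add(-12375, -140625, -27135)))) = Add(Rational(23521, 2), Mul(-1, Mul(Rational(-1, 81), Rational(1, 136), -180135))) = Add(Rational(23521, 2), Mul(-1, Rational(20015, 1224))) = Add(Rational(23521, 2), Rational(-20015, 1224)) = Rational(14374837, 1224)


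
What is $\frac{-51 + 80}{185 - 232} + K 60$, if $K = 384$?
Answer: $\frac{1082851}{47} \approx 23039.0$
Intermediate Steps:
$\frac{-51 + 80}{185 - 232} + K 60 = \frac{-51 + 80}{185 - 232} + 384 \cdot 60 = \frac{29}{-47} + 23040 = 29 \left(- \frac{1}{47}\right) + 23040 = - \frac{29}{47} + 23040 = \frac{1082851}{47}$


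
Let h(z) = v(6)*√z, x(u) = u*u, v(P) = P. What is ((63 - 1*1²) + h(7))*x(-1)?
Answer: 62 + 6*√7 ≈ 77.875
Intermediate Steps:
x(u) = u²
h(z) = 6*√z
((63 - 1*1²) + h(7))*x(-1) = ((63 - 1*1²) + 6*√7)*(-1)² = ((63 - 1*1) + 6*√7)*1 = ((63 - 1) + 6*√7)*1 = (62 + 6*√7)*1 = 62 + 6*√7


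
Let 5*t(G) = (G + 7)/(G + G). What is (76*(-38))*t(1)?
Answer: -11552/5 ≈ -2310.4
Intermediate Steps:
t(G) = (7 + G)/(10*G) (t(G) = ((G + 7)/(G + G))/5 = ((7 + G)/((2*G)))/5 = ((7 + G)*(1/(2*G)))/5 = ((7 + G)/(2*G))/5 = (7 + G)/(10*G))
(76*(-38))*t(1) = (76*(-38))*((⅒)*(7 + 1)/1) = -1444*8/5 = -2888*⅘ = -11552/5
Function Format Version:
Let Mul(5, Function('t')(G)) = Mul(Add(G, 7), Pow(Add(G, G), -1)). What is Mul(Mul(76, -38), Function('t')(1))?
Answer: Rational(-11552, 5) ≈ -2310.4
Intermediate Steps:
Function('t')(G) = Mul(Rational(1, 10), Pow(G, -1), Add(7, G)) (Function('t')(G) = Mul(Rational(1, 5), Mul(Add(G, 7), Pow(Add(G, G), -1))) = Mul(Rational(1, 5), Mul(Add(7, G), Pow(Mul(2, G), -1))) = Mul(Rational(1, 5), Mul(Add(7, G), Mul(Rational(1, 2), Pow(G, -1)))) = Mul(Rational(1, 5), Mul(Rational(1, 2), Pow(G, -1), Add(7, G))) = Mul(Rational(1, 10), Pow(G, -1), Add(7, G)))
Mul(Mul(76, -38), Function('t')(1)) = Mul(Mul(76, -38), Mul(Rational(1, 10), Pow(1, -1), Add(7, 1))) = Mul(-2888, Mul(Rational(1, 10), 1, 8)) = Mul(-2888, Rational(4, 5)) = Rational(-11552, 5)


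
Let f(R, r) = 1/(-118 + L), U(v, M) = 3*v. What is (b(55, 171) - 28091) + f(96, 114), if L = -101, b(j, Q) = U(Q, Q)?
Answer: -6039583/219 ≈ -27578.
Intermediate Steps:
b(j, Q) = 3*Q
f(R, r) = -1/219 (f(R, r) = 1/(-118 - 101) = 1/(-219) = -1/219)
(b(55, 171) - 28091) + f(96, 114) = (3*171 - 28091) - 1/219 = (513 - 28091) - 1/219 = -27578 - 1/219 = -6039583/219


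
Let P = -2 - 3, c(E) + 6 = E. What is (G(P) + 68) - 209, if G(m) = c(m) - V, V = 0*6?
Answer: -152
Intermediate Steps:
c(E) = -6 + E
P = -5
V = 0
G(m) = -6 + m (G(m) = (-6 + m) - 1*0 = (-6 + m) + 0 = -6 + m)
(G(P) + 68) - 209 = ((-6 - 5) + 68) - 209 = (-11 + 68) - 209 = 57 - 209 = -152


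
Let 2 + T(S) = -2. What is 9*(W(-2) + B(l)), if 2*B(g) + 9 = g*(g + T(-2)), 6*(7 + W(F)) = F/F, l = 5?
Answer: -159/2 ≈ -79.500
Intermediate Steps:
T(S) = -4 (T(S) = -2 - 2 = -4)
W(F) = -41/6 (W(F) = -7 + (F/F)/6 = -7 + (1/6)*1 = -7 + 1/6 = -41/6)
B(g) = -9/2 + g*(-4 + g)/2 (B(g) = -9/2 + (g*(g - 4))/2 = -9/2 + (g*(-4 + g))/2 = -9/2 + g*(-4 + g)/2)
9*(W(-2) + B(l)) = 9*(-41/6 + (-9/2 + (1/2)*5**2 - 2*5)) = 9*(-41/6 + (-9/2 + (1/2)*25 - 10)) = 9*(-41/6 + (-9/2 + 25/2 - 10)) = 9*(-41/6 - 2) = 9*(-53/6) = -159/2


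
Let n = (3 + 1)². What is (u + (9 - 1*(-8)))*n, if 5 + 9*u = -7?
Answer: 752/3 ≈ 250.67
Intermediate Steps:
n = 16 (n = 4² = 16)
u = -4/3 (u = -5/9 + (⅑)*(-7) = -5/9 - 7/9 = -4/3 ≈ -1.3333)
(u + (9 - 1*(-8)))*n = (-4/3 + (9 - 1*(-8)))*16 = (-4/3 + (9 + 8))*16 = (-4/3 + 17)*16 = (47/3)*16 = 752/3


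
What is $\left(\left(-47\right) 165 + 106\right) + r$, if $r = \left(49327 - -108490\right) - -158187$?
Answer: $308355$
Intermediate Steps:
$r = 316004$ ($r = \left(49327 + 108490\right) + 158187 = 157817 + 158187 = 316004$)
$\left(\left(-47\right) 165 + 106\right) + r = \left(\left(-47\right) 165 + 106\right) + 316004 = \left(-7755 + 106\right) + 316004 = -7649 + 316004 = 308355$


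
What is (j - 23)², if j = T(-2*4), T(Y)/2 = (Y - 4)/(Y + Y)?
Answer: 1849/4 ≈ 462.25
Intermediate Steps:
T(Y) = (-4 + Y)/Y (T(Y) = 2*((Y - 4)/(Y + Y)) = 2*((-4 + Y)/((2*Y))) = 2*((-4 + Y)*(1/(2*Y))) = 2*((-4 + Y)/(2*Y)) = (-4 + Y)/Y)
j = 3/2 (j = (-4 - 2*4)/((-2*4)) = (-4 - 8)/(-8) = -⅛*(-12) = 3/2 ≈ 1.5000)
(j - 23)² = (3/2 - 23)² = (-43/2)² = 1849/4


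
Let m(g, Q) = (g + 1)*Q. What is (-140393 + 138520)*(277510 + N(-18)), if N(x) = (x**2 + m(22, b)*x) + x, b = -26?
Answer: -540510340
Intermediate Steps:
m(g, Q) = Q*(1 + g) (m(g, Q) = (1 + g)*Q = Q*(1 + g))
N(x) = x**2 - 597*x (N(x) = (x**2 + (-26*(1 + 22))*x) + x = (x**2 + (-26*23)*x) + x = (x**2 - 598*x) + x = x**2 - 597*x)
(-140393 + 138520)*(277510 + N(-18)) = (-140393 + 138520)*(277510 - 18*(-597 - 18)) = -1873*(277510 - 18*(-615)) = -1873*(277510 + 11070) = -1873*288580 = -540510340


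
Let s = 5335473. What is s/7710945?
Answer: 161681/233665 ≈ 0.69193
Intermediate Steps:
s/7710945 = 5335473/7710945 = 5335473*(1/7710945) = 161681/233665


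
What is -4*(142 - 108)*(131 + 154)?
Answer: -38760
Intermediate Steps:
-4*(142 - 108)*(131 + 154) = -136*285 = -4*9690 = -38760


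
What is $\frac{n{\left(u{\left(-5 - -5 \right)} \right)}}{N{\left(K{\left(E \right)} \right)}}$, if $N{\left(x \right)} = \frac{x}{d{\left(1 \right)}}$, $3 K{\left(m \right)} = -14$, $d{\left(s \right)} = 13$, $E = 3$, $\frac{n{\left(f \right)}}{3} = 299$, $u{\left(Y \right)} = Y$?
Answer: $- \frac{34983}{14} \approx -2498.8$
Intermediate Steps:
$n{\left(f \right)} = 897$ ($n{\left(f \right)} = 3 \cdot 299 = 897$)
$K{\left(m \right)} = - \frac{14}{3}$ ($K{\left(m \right)} = \frac{1}{3} \left(-14\right) = - \frac{14}{3}$)
$N{\left(x \right)} = \frac{x}{13}$
$\frac{n{\left(u{\left(-5 - -5 \right)} \right)}}{N{\left(K{\left(E \right)} \right)}} = \frac{897}{\frac{1}{13} \left(- \frac{14}{3}\right)} = \frac{897}{- \frac{14}{39}} = 897 \left(- \frac{39}{14}\right) = - \frac{34983}{14}$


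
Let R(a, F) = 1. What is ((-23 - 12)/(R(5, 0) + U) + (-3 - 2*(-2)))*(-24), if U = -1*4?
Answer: -304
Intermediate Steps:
U = -4
((-23 - 12)/(R(5, 0) + U) + (-3 - 2*(-2)))*(-24) = ((-23 - 12)/(1 - 4) + (-3 - 2*(-2)))*(-24) = (-35/(-3) + (-3 + 4))*(-24) = (-35*(-⅓) + 1)*(-24) = (35/3 + 1)*(-24) = (38/3)*(-24) = -304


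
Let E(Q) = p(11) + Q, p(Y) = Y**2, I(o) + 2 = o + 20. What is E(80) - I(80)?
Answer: 103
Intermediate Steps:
I(o) = 18 + o (I(o) = -2 + (o + 20) = -2 + (20 + o) = 18 + o)
E(Q) = 121 + Q (E(Q) = 11**2 + Q = 121 + Q)
E(80) - I(80) = (121 + 80) - (18 + 80) = 201 - 1*98 = 201 - 98 = 103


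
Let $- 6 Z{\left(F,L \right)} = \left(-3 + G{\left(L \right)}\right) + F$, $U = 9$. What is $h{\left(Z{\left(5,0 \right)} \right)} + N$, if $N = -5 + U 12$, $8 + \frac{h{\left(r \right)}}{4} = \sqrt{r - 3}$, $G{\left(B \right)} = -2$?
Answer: $71 + 4 i \sqrt{3} \approx 71.0 + 6.9282 i$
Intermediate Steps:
$Z{\left(F,L \right)} = \frac{5}{6} - \frac{F}{6}$ ($Z{\left(F,L \right)} = - \frac{\left(-3 - 2\right) + F}{6} = - \frac{-5 + F}{6} = \frac{5}{6} - \frac{F}{6}$)
$h{\left(r \right)} = -32 + 4 \sqrt{-3 + r}$ ($h{\left(r \right)} = -32 + 4 \sqrt{r - 3} = -32 + 4 \sqrt{-3 + r}$)
$N = 103$ ($N = -5 + 9 \cdot 12 = -5 + 108 = 103$)
$h{\left(Z{\left(5,0 \right)} \right)} + N = \left(-32 + 4 \sqrt{-3 + \left(\frac{5}{6} - \frac{5}{6}\right)}\right) + 103 = \left(-32 + 4 \sqrt{-3 + 0}\right) + 103 = \left(-32 + 4 \sqrt{-3}\right) + 103 = \left(-32 + 4 i \sqrt{3}\right) + 103 = 71 + 4 i \sqrt{3}$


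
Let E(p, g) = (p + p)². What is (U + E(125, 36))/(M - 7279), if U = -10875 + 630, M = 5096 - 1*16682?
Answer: -1493/539 ≈ -2.7699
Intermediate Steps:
M = -11586 (M = 5096 - 16682 = -11586)
U = -10245
E(p, g) = 4*p² (E(p, g) = (2*p)² = 4*p²)
(U + E(125, 36))/(M - 7279) = (-10245 + 4*125²)/(-11586 - 7279) = (-10245 + 4*15625)/(-18865) = (-10245 + 62500)*(-1/18865) = 52255*(-1/18865) = -1493/539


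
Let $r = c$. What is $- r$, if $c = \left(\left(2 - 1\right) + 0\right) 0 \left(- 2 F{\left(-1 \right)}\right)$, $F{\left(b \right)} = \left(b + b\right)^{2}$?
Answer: $0$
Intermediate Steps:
$F{\left(b \right)} = 4 b^{2}$ ($F{\left(b \right)} = \left(2 b\right)^{2} = 4 b^{2}$)
$c = 0$ ($c = \left(\left(2 - 1\right) + 0\right) 0 \left(- 2 \cdot 4 \left(-1\right)^{2}\right) = \left(1 + 0\right) 0 \left(- 2 \cdot 4 \cdot 1\right) = 1 \cdot 0 \left(\left(-2\right) 4\right) = 0 \left(-8\right) = 0$)
$r = 0$
$- r = \left(-1\right) 0 = 0$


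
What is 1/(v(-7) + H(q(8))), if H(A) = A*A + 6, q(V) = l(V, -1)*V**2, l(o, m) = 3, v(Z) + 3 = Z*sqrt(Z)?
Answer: 36867/1359176032 + 7*I*sqrt(7)/1359176032 ≈ 2.7125e-5 + 1.3626e-8*I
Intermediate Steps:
v(Z) = -3 + Z**(3/2) (v(Z) = -3 + Z*sqrt(Z) = -3 + Z**(3/2))
q(V) = 3*V**2
H(A) = 6 + A**2 (H(A) = A**2 + 6 = 6 + A**2)
1/(v(-7) + H(q(8))) = 1/((-3 + (-7)**(3/2)) + (6 + (3*8**2)**2)) = 1/((-3 - 7*I*sqrt(7)) + (6 + (3*64)**2)) = 1/((-3 - 7*I*sqrt(7)) + (6 + 192**2)) = 1/((-3 - 7*I*sqrt(7)) + (6 + 36864)) = 1/((-3 - 7*I*sqrt(7)) + 36870) = 1/(36867 - 7*I*sqrt(7))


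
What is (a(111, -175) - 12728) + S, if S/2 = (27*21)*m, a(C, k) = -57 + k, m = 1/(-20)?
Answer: -130167/10 ≈ -13017.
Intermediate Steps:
m = -1/20 ≈ -0.050000
S = -567/10 (S = 2*((27*21)*(-1/20)) = 2*(567*(-1/20)) = 2*(-567/20) = -567/10 ≈ -56.700)
(a(111, -175) - 12728) + S = ((-57 - 175) - 12728) - 567/10 = (-232 - 12728) - 567/10 = -12960 - 567/10 = -130167/10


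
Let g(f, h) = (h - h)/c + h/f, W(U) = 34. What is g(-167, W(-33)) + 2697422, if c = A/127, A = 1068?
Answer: 450469440/167 ≈ 2.6974e+6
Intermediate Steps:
c = 1068/127 ≈ 8.4095
g(f, h) = h/f (g(f, h) = (h - h)/(1068/127) + h/f = 0*(127/1068) + h/f = 0 + h/f = h/f)
g(-167, W(-33)) + 2697422 = 34/(-167) + 2697422 = 34*(-1/167) + 2697422 = -34/167 + 2697422 = 450469440/167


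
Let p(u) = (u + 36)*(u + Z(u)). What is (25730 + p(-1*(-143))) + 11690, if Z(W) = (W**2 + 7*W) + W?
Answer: 3928164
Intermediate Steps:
Z(W) = W**2 + 8*W
p(u) = (36 + u)*(u + u*(8 + u)) (p(u) = (u + 36)*(u + u*(8 + u)) = (36 + u)*(u + u*(8 + u)))
(25730 + p(-1*(-143))) + 11690 = (25730 + (-1*(-143))*(324 + (-1*(-143))**2 + 45*(-1*(-143)))) + 11690 = (25730 + 143*(324 + 143**2 + 45*143)) + 11690 = (25730 + 143*(324 + 20449 + 6435)) + 11690 = (25730 + 143*27208) + 11690 = (25730 + 3890744) + 11690 = 3916474 + 11690 = 3928164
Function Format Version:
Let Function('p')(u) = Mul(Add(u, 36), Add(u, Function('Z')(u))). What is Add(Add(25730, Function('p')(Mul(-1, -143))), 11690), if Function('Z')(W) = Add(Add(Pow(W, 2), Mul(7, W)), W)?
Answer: 3928164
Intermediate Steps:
Function('Z')(W) = Add(Pow(W, 2), Mul(8, W))
Function('p')(u) = Mul(Add(36, u), Add(u, Mul(u, Add(8, u)))) (Function('p')(u) = Mul(Add(u, 36), Add(u, Mul(u, Add(8, u)))) = Mul(Add(36, u), Add(u, Mul(u, Add(8, u)))))
Add(Add(25730, Function('p')(Mul(-1, -143))), 11690) = Add(Add(25730, Mul(Mul(-1, -143), Add(324, Pow(Mul(-1, -143), 2), Mul(45, Mul(-1, -143))))), 11690) = Add(Add(25730, Mul(143, Add(324, Pow(143, 2), Mul(45, 143)))), 11690) = Add(Add(25730, Mul(143, Add(324, 20449, 6435))), 11690) = Add(Add(25730, Mul(143, 27208)), 11690) = Add(Add(25730, 3890744), 11690) = Add(3916474, 11690) = 3928164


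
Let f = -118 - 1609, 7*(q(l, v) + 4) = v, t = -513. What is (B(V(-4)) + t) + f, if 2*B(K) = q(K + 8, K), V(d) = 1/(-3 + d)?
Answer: -219717/98 ≈ -2242.0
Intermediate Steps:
q(l, v) = -4 + v/7
B(K) = -2 + K/14 (B(K) = (-4 + K/7)/2 = -2 + K/14)
f = -1727
(B(V(-4)) + t) + f = ((-2 + 1/(14*(-3 - 4))) - 513) - 1727 = ((-2 + (1/14)/(-7)) - 513) - 1727 = ((-2 + (1/14)*(-⅐)) - 513) - 1727 = ((-2 - 1/98) - 513) - 1727 = (-197/98 - 513) - 1727 = -50471/98 - 1727 = -219717/98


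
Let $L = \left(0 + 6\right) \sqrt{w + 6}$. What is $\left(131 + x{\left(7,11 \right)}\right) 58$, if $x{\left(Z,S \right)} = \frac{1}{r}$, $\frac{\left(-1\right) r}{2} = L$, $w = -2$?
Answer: $\frac{91147}{12} \approx 7595.6$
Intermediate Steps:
$L = 12$ ($L = \left(0 + 6\right) \sqrt{-2 + 6} = 6 \sqrt{4} = 6 \cdot 2 = 12$)
$r = -24$ ($r = \left(-2\right) 12 = -24$)
$x{\left(Z,S \right)} = - \frac{1}{24}$ ($x{\left(Z,S \right)} = \frac{1}{-24} = - \frac{1}{24}$)
$\left(131 + x{\left(7,11 \right)}\right) 58 = \left(131 - \frac{1}{24}\right) 58 = \frac{3143}{24} \cdot 58 = \frac{91147}{12}$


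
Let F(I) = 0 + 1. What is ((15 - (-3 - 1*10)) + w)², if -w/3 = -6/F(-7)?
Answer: 2116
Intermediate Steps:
F(I) = 1
w = 18 (w = -(-18)/1 = -(-18) = -3*(-6) = 18)
((15 - (-3 - 1*10)) + w)² = ((15 - (-3 - 1*10)) + 18)² = ((15 - (-3 - 10)) + 18)² = ((15 - 1*(-13)) + 18)² = ((15 + 13) + 18)² = (28 + 18)² = 46² = 2116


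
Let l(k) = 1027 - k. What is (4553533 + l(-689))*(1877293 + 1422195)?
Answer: 15029989412512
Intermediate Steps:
(4553533 + l(-689))*(1877293 + 1422195) = (4553533 + (1027 - 1*(-689)))*(1877293 + 1422195) = (4553533 + (1027 + 689))*3299488 = (4553533 + 1716)*3299488 = 4555249*3299488 = 15029989412512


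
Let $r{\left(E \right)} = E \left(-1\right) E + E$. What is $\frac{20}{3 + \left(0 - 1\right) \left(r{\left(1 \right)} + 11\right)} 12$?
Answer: $-30$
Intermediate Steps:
$r{\left(E \right)} = E - E^{2}$ ($r{\left(E \right)} = - E E + E = - E^{2} + E = E - E^{2}$)
$\frac{20}{3 + \left(0 - 1\right) \left(r{\left(1 \right)} + 11\right)} 12 = \frac{20}{3 + \left(0 - 1\right) \left(1 \left(1 - 1\right) + 11\right)} 12 = \frac{20}{3 - \left(1 \left(1 - 1\right) + 11\right)} 12 = \frac{20}{3 - \left(1 \cdot 0 + 11\right)} 12 = \frac{20}{3 - \left(0 + 11\right)} 12 = \frac{20}{3 - 11} \cdot 12 = \frac{20}{-8} \cdot 12 = 20 \left(- \frac{1}{8}\right) 12 = \left(- \frac{5}{2}\right) 12 = -30$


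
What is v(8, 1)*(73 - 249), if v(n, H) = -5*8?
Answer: 7040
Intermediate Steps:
v(n, H) = -40
v(8, 1)*(73 - 249) = -40*(73 - 249) = -40*(-176) = 7040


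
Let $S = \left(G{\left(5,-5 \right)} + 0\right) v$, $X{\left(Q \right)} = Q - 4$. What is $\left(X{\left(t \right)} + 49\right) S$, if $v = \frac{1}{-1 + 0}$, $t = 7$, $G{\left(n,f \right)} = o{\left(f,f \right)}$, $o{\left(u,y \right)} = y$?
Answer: $260$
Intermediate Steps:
$G{\left(n,f \right)} = f$
$v = -1$ ($v = \frac{1}{-1} = -1$)
$X{\left(Q \right)} = -4 + Q$
$S = 5$ ($S = \left(-5 + 0\right) \left(-1\right) = \left(-5\right) \left(-1\right) = 5$)
$\left(X{\left(t \right)} + 49\right) S = \left(\left(-4 + 7\right) + 49\right) 5 = \left(3 + 49\right) 5 = 52 \cdot 5 = 260$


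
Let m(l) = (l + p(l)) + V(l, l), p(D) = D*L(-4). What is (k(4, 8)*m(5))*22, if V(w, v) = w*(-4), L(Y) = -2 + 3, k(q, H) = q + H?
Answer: -2640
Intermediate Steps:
k(q, H) = H + q
L(Y) = 1
V(w, v) = -4*w
p(D) = D (p(D) = D*1 = D)
m(l) = -2*l (m(l) = (l + l) - 4*l = 2*l - 4*l = -2*l)
(k(4, 8)*m(5))*22 = ((8 + 4)*(-2*5))*22 = (12*(-10))*22 = -120*22 = -2640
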